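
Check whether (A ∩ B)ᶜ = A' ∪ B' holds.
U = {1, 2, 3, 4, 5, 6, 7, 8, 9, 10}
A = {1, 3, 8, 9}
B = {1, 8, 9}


LHS: A ∩ B = {1, 8, 9}
(A ∩ B)' = U \ (A ∩ B) = {2, 3, 4, 5, 6, 7, 10}
A' = {2, 4, 5, 6, 7, 10}, B' = {2, 3, 4, 5, 6, 7, 10}
Claimed RHS: A' ∪ B' = {2, 3, 4, 5, 6, 7, 10}
Identity is VALID: LHS = RHS = {2, 3, 4, 5, 6, 7, 10} ✓

Identity is valid. (A ∩ B)' = A' ∪ B' = {2, 3, 4, 5, 6, 7, 10}


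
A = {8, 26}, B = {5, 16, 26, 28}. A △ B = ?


A △ B = (A \ B) ∪ (B \ A) = elements in exactly one of A or B
A \ B = {8}
B \ A = {5, 16, 28}
A △ B = {5, 8, 16, 28}

A △ B = {5, 8, 16, 28}


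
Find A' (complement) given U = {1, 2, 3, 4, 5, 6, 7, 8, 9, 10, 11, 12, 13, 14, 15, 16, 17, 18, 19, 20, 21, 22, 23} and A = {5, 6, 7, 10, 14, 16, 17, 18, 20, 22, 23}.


Aᶜ = U \ A = elements in U but not in A
U = {1, 2, 3, 4, 5, 6, 7, 8, 9, 10, 11, 12, 13, 14, 15, 16, 17, 18, 19, 20, 21, 22, 23}
A = {5, 6, 7, 10, 14, 16, 17, 18, 20, 22, 23}
Aᶜ = {1, 2, 3, 4, 8, 9, 11, 12, 13, 15, 19, 21}

Aᶜ = {1, 2, 3, 4, 8, 9, 11, 12, 13, 15, 19, 21}


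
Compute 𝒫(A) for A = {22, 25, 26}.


|A| = 3, so |P(A)| = 2^3 = 8
Enumerate subsets by cardinality (0 to 3):
∅, {22}, {25}, {26}, {22, 25}, {22, 26}, {25, 26}, {22, 25, 26}

P(A) has 8 subsets: ∅, {22}, {25}, {26}, {22, 25}, {22, 26}, {25, 26}, {22, 25, 26}


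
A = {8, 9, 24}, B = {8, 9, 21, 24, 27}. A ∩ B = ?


A ∩ B = elements in both A and B
A = {8, 9, 24}
B = {8, 9, 21, 24, 27}
A ∩ B = {8, 9, 24}

A ∩ B = {8, 9, 24}


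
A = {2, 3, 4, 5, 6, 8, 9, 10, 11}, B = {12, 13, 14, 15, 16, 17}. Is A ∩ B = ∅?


Disjoint means A ∩ B = ∅.
A ∩ B = ∅
A ∩ B = ∅, so A and B are disjoint.

Yes, A and B are disjoint


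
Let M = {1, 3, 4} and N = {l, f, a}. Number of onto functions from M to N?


n = |M| = 3, k = |N| = 3. Surjections via inclusion-exclusion:
S(n,k) = Σ(-1)^i × C(k,i) × (k-i)^n, i=0 to k
i=0: (-1)^0×C(3,0)×3^3 = 27
i=1: (-1)^1×C(3,1)×2^3 = -24
i=2: (-1)^2×C(3,2)×1^3 = 3
i=3: (-1)^3×C(3,3)×0^3 = 0
Total = 6

Number of surjections = 6


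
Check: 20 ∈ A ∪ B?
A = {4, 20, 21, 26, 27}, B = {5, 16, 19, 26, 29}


A = {4, 20, 21, 26, 27}, B = {5, 16, 19, 26, 29}
A ∪ B = all elements in A or B
A ∪ B = {4, 5, 16, 19, 20, 21, 26, 27, 29}
Checking if 20 ∈ A ∪ B
20 is in A ∪ B → True

20 ∈ A ∪ B


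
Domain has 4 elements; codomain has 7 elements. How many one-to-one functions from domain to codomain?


An injection sends each of |A| = 4 inputs to a distinct output in B.
# injections = |B|·(|B|-1)·…·(|B|-|A|+1) = 7! / (7 - 4)!
= 7 × 6 × 5 × 4
= 840

Number of injections = 840


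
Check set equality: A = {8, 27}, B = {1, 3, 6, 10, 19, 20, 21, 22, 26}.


Two sets are equal iff they have exactly the same elements.
A = {8, 27}
B = {1, 3, 6, 10, 19, 20, 21, 22, 26}
Differences: {1, 3, 6, 8, 10, 19, 20, 21, 22, 26, 27}
A ≠ B

No, A ≠ B


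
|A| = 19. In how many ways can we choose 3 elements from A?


C(n,k) = n! / (k!(n-k)!)
C(19,3) = 19! / (3!16!)
= 969

C(19,3) = 969


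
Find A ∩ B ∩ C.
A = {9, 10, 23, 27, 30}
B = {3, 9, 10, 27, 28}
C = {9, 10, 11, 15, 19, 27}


A ∩ B = {9, 10, 27}
(A ∩ B) ∩ C = {9, 10, 27}

A ∩ B ∩ C = {9, 10, 27}


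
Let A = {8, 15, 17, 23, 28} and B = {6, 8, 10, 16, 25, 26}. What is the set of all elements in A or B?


A ∪ B = all elements in A or B (or both)
A = {8, 15, 17, 23, 28}
B = {6, 8, 10, 16, 25, 26}
A ∪ B = {6, 8, 10, 15, 16, 17, 23, 25, 26, 28}

A ∪ B = {6, 8, 10, 15, 16, 17, 23, 25, 26, 28}


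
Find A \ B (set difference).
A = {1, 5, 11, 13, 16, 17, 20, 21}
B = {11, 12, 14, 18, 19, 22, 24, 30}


A \ B = elements in A but not in B
A = {1, 5, 11, 13, 16, 17, 20, 21}
B = {11, 12, 14, 18, 19, 22, 24, 30}
Remove from A any elements in B
A \ B = {1, 5, 13, 16, 17, 20, 21}

A \ B = {1, 5, 13, 16, 17, 20, 21}


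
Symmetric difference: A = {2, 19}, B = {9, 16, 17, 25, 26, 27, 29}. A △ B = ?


A △ B = (A \ B) ∪ (B \ A) = elements in exactly one of A or B
A \ B = {2, 19}
B \ A = {9, 16, 17, 25, 26, 27, 29}
A △ B = {2, 9, 16, 17, 19, 25, 26, 27, 29}

A △ B = {2, 9, 16, 17, 19, 25, 26, 27, 29}


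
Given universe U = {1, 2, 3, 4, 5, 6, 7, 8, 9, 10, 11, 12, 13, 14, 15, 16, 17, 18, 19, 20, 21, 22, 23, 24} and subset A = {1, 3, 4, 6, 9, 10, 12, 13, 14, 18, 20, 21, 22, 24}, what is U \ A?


Aᶜ = U \ A = elements in U but not in A
U = {1, 2, 3, 4, 5, 6, 7, 8, 9, 10, 11, 12, 13, 14, 15, 16, 17, 18, 19, 20, 21, 22, 23, 24}
A = {1, 3, 4, 6, 9, 10, 12, 13, 14, 18, 20, 21, 22, 24}
Aᶜ = {2, 5, 7, 8, 11, 15, 16, 17, 19, 23}

Aᶜ = {2, 5, 7, 8, 11, 15, 16, 17, 19, 23}


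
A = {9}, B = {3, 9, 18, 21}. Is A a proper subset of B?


A ⊂ B requires: A ⊆ B AND A ≠ B.
A ⊆ B? Yes
A = B? No
A ⊂ B: Yes (A is a proper subset of B)

Yes, A ⊂ B


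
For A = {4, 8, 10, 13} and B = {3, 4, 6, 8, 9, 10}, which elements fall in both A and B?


A = {4, 8, 10, 13}
B = {3, 4, 6, 8, 9, 10}
Region: in both A and B
Elements: {4, 8, 10}

Elements in both A and B: {4, 8, 10}


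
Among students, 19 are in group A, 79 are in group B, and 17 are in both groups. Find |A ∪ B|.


|A ∪ B| = |A| + |B| - |A ∩ B|
= 19 + 79 - 17
= 81

|A ∪ B| = 81


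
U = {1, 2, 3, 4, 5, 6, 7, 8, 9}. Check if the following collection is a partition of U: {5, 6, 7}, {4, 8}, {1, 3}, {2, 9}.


A partition requires: (1) non-empty parts, (2) pairwise disjoint, (3) union = U
Parts: {5, 6, 7}, {4, 8}, {1, 3}, {2, 9}
Union of parts: {1, 2, 3, 4, 5, 6, 7, 8, 9}
U = {1, 2, 3, 4, 5, 6, 7, 8, 9}
All non-empty? True
Pairwise disjoint? True
Covers U? True

Yes, valid partition


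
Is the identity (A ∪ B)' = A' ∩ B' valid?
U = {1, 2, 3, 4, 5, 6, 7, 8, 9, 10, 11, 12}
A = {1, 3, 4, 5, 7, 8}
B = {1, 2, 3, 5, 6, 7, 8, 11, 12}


LHS: A ∪ B = {1, 2, 3, 4, 5, 6, 7, 8, 11, 12}
(A ∪ B)' = U \ (A ∪ B) = {9, 10}
A' = {2, 6, 9, 10, 11, 12}, B' = {4, 9, 10}
Claimed RHS: A' ∩ B' = {9, 10}
Identity is VALID: LHS = RHS = {9, 10} ✓

Identity is valid. (A ∪ B)' = A' ∩ B' = {9, 10}


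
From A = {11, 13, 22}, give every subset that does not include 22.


A subset of A that omits 22 is a subset of A \ {22}, so there are 2^(n-1) = 2^2 = 4 of them.
Subsets excluding 22: ∅, {11}, {13}, {11, 13}

Subsets excluding 22 (4 total): ∅, {11}, {13}, {11, 13}


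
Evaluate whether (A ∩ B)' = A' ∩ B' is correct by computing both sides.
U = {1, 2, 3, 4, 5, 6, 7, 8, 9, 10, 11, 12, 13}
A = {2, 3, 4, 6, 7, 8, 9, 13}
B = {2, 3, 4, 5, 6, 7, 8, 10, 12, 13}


LHS: A ∩ B = {2, 3, 4, 6, 7, 8, 13}
(A ∩ B)' = U \ (A ∩ B) = {1, 5, 9, 10, 11, 12}
A' = {1, 5, 10, 11, 12}, B' = {1, 9, 11}
Claimed RHS: A' ∩ B' = {1, 11}
Identity is INVALID: LHS = {1, 5, 9, 10, 11, 12} but the RHS claimed here equals {1, 11}. The correct form is (A ∩ B)' = A' ∪ B'.

Identity is invalid: (A ∩ B)' = {1, 5, 9, 10, 11, 12} but A' ∩ B' = {1, 11}. The correct De Morgan law is (A ∩ B)' = A' ∪ B'.


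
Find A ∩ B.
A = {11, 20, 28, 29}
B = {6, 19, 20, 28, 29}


A ∩ B = elements in both A and B
A = {11, 20, 28, 29}
B = {6, 19, 20, 28, 29}
A ∩ B = {20, 28, 29}

A ∩ B = {20, 28, 29}


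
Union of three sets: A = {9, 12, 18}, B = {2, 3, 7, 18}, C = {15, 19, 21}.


A ∪ B = {2, 3, 7, 9, 12, 18}
(A ∪ B) ∪ C = {2, 3, 7, 9, 12, 15, 18, 19, 21}

A ∪ B ∪ C = {2, 3, 7, 9, 12, 15, 18, 19, 21}


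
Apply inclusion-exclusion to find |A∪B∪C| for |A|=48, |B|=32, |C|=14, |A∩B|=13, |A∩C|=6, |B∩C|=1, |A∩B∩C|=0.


|A∪B∪C| = |A|+|B|+|C| - |A∩B|-|A∩C|-|B∩C| + |A∩B∩C|
= 48+32+14 - 13-6-1 + 0
= 94 - 20 + 0
= 74

|A ∪ B ∪ C| = 74


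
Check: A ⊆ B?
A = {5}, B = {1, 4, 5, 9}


A ⊆ B means every element of A is in B.
All elements of A are in B.
So A ⊆ B.

Yes, A ⊆ B


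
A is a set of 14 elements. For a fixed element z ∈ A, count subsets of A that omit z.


Subsets of A avoiding z are subsets of A \ {z}, which has 13 elements.
Count = 2^(n-1) = 2^13
= 8192

Number of subsets avoiding z = 8192


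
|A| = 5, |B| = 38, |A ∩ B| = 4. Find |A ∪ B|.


|A ∪ B| = |A| + |B| - |A ∩ B|
= 5 + 38 - 4
= 39

|A ∪ B| = 39


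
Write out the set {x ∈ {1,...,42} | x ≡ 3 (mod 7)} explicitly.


Checking each candidate:
Condition: x in {1,...,42} with x ≡ 3 (mod 7)
Result = {3, 10, 17, 24, 31, 38}

{3, 10, 17, 24, 31, 38}


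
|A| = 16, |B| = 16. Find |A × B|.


|A × B| = |A| × |B|
= 16 × 16
= 256

|A × B| = 256


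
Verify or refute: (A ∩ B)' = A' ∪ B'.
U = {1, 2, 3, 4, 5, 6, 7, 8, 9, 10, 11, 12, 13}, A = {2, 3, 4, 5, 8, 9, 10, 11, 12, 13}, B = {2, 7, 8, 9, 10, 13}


LHS: A ∩ B = {2, 8, 9, 10, 13}
(A ∩ B)' = U \ (A ∩ B) = {1, 3, 4, 5, 6, 7, 11, 12}
A' = {1, 6, 7}, B' = {1, 3, 4, 5, 6, 11, 12}
Claimed RHS: A' ∪ B' = {1, 3, 4, 5, 6, 7, 11, 12}
Identity is VALID: LHS = RHS = {1, 3, 4, 5, 6, 7, 11, 12} ✓

Identity is valid. (A ∩ B)' = A' ∪ B' = {1, 3, 4, 5, 6, 7, 11, 12}


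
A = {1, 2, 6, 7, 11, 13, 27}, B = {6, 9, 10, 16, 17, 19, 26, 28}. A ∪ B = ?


A ∪ B = all elements in A or B (or both)
A = {1, 2, 6, 7, 11, 13, 27}
B = {6, 9, 10, 16, 17, 19, 26, 28}
A ∪ B = {1, 2, 6, 7, 9, 10, 11, 13, 16, 17, 19, 26, 27, 28}

A ∪ B = {1, 2, 6, 7, 9, 10, 11, 13, 16, 17, 19, 26, 27, 28}


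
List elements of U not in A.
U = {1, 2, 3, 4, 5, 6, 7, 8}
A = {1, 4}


Aᶜ = U \ A = elements in U but not in A
U = {1, 2, 3, 4, 5, 6, 7, 8}
A = {1, 4}
Aᶜ = {2, 3, 5, 6, 7, 8}

Aᶜ = {2, 3, 5, 6, 7, 8}


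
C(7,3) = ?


C(n,k) = n! / (k!(n-k)!)
C(7,3) = 7! / (3!4!)
= 35

C(7,3) = 35


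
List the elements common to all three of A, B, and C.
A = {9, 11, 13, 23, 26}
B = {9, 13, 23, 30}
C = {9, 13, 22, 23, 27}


A ∩ B = {9, 13, 23}
(A ∩ B) ∩ C = {9, 13, 23}

A ∩ B ∩ C = {9, 13, 23}


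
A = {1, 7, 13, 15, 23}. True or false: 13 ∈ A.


A = {1, 7, 13, 15, 23}
Checking if 13 is in A
13 is in A → True

13 ∈ A


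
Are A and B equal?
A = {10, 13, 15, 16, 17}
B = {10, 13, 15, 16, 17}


Two sets are equal iff they have exactly the same elements.
A = {10, 13, 15, 16, 17}
B = {10, 13, 15, 16, 17}
Same elements → A = B

Yes, A = B


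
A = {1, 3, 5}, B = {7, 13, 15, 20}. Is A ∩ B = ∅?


Disjoint means A ∩ B = ∅.
A ∩ B = ∅
A ∩ B = ∅, so A and B are disjoint.

Yes, A and B are disjoint


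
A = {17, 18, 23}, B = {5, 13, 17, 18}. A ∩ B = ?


A ∩ B = elements in both A and B
A = {17, 18, 23}
B = {5, 13, 17, 18}
A ∩ B = {17, 18}

A ∩ B = {17, 18}


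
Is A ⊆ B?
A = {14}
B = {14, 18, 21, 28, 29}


A ⊆ B means every element of A is in B.
All elements of A are in B.
So A ⊆ B.

Yes, A ⊆ B


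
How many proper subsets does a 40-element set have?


Total subsets = 2^n = 2^40 = 1099511627776
Proper subsets exclude the set itself: 2^n - 1
= 1099511627776 - 1
= 1099511627775

Number of proper subsets = 1099511627775


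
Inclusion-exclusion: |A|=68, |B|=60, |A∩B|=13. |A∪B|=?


|A ∪ B| = |A| + |B| - |A ∩ B|
= 68 + 60 - 13
= 115

|A ∪ B| = 115


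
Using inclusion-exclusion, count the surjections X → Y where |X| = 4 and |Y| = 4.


n = |X| = 4, k = |Y| = 4. Surjections via inclusion-exclusion:
S(n,k) = Σ(-1)^i × C(k,i) × (k-i)^n, i=0 to k
i=0: (-1)^0×C(4,0)×4^4 = 256
i=1: (-1)^1×C(4,1)×3^4 = -324
i=2: (-1)^2×C(4,2)×2^4 = 96
i=3: (-1)^3×C(4,3)×1^4 = -4
i=4: (-1)^4×C(4,4)×0^4 = 0
Total = 24

Number of surjections = 24


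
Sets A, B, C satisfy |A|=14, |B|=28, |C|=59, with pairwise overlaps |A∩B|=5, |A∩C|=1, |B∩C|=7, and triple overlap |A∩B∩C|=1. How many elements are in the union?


|A∪B∪C| = |A|+|B|+|C| - |A∩B|-|A∩C|-|B∩C| + |A∩B∩C|
= 14+28+59 - 5-1-7 + 1
= 101 - 13 + 1
= 89

|A ∪ B ∪ C| = 89


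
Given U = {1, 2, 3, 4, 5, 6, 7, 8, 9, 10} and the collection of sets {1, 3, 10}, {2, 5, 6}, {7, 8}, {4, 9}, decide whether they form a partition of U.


A partition requires: (1) non-empty parts, (2) pairwise disjoint, (3) union = U
Parts: {1, 3, 10}, {2, 5, 6}, {7, 8}, {4, 9}
Union of parts: {1, 2, 3, 4, 5, 6, 7, 8, 9, 10}
U = {1, 2, 3, 4, 5, 6, 7, 8, 9, 10}
All non-empty? True
Pairwise disjoint? True
Covers U? True

Yes, valid partition


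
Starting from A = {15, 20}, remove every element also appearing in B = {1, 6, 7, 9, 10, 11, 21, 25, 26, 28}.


A \ B = elements in A but not in B
A = {15, 20}
B = {1, 6, 7, 9, 10, 11, 21, 25, 26, 28}
Remove from A any elements in B
A \ B = {15, 20}

A \ B = {15, 20}


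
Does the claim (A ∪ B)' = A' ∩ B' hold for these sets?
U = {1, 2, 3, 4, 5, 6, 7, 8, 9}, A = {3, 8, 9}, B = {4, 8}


LHS: A ∪ B = {3, 4, 8, 9}
(A ∪ B)' = U \ (A ∪ B) = {1, 2, 5, 6, 7}
A' = {1, 2, 4, 5, 6, 7}, B' = {1, 2, 3, 5, 6, 7, 9}
Claimed RHS: A' ∩ B' = {1, 2, 5, 6, 7}
Identity is VALID: LHS = RHS = {1, 2, 5, 6, 7} ✓

Identity is valid. (A ∪ B)' = A' ∩ B' = {1, 2, 5, 6, 7}


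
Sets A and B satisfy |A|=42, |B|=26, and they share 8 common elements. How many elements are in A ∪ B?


|A ∪ B| = |A| + |B| - |A ∩ B|
= 42 + 26 - 8
= 60

|A ∪ B| = 60


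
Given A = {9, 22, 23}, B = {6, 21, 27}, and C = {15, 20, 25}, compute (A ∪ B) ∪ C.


A ∪ B = {6, 9, 21, 22, 23, 27}
(A ∪ B) ∪ C = {6, 9, 15, 20, 21, 22, 23, 25, 27}

A ∪ B ∪ C = {6, 9, 15, 20, 21, 22, 23, 25, 27}


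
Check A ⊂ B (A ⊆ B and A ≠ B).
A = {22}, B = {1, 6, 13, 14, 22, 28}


A ⊂ B requires: A ⊆ B AND A ≠ B.
A ⊆ B? Yes
A = B? No
A ⊂ B: Yes (A is a proper subset of B)

Yes, A ⊂ B


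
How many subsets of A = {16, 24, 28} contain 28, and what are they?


A subset of A contains 28 iff the remaining 2 elements form any subset of A \ {28}.
Count: 2^(n-1) = 2^2 = 4
Subsets containing 28: {28}, {16, 28}, {24, 28}, {16, 24, 28}

Subsets containing 28 (4 total): {28}, {16, 28}, {24, 28}, {16, 24, 28}


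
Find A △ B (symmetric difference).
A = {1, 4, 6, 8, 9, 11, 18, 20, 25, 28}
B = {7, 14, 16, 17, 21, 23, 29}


A △ B = (A \ B) ∪ (B \ A) = elements in exactly one of A or B
A \ B = {1, 4, 6, 8, 9, 11, 18, 20, 25, 28}
B \ A = {7, 14, 16, 17, 21, 23, 29}
A △ B = {1, 4, 6, 7, 8, 9, 11, 14, 16, 17, 18, 20, 21, 23, 25, 28, 29}

A △ B = {1, 4, 6, 7, 8, 9, 11, 14, 16, 17, 18, 20, 21, 23, 25, 28, 29}


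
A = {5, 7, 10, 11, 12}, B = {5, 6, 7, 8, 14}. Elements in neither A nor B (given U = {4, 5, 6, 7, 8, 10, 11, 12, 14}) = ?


A = {5, 7, 10, 11, 12}
B = {5, 6, 7, 8, 14}
Region: in neither A nor B (given U = {4, 5, 6, 7, 8, 10, 11, 12, 14})
Elements: {4}

Elements in neither A nor B (given U = {4, 5, 6, 7, 8, 10, 11, 12, 14}): {4}


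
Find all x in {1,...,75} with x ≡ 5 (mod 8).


Checking each candidate:
Condition: x in {1,...,75} with x ≡ 5 (mod 8)
Result = {5, 13, 21, 29, 37, 45, 53, 61, 69}

{5, 13, 21, 29, 37, 45, 53, 61, 69}


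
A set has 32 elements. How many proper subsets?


Total subsets = 2^n = 2^32 = 4294967296
Proper subsets exclude the set itself: 2^n - 1
= 4294967296 - 1
= 4294967295

Number of proper subsets = 4294967295


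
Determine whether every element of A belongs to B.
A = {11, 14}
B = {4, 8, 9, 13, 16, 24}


A ⊆ B means every element of A is in B.
Elements in A not in B: {11, 14}
So A ⊄ B.

No, A ⊄ B


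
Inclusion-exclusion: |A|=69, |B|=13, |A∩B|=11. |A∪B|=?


|A ∪ B| = |A| + |B| - |A ∩ B|
= 69 + 13 - 11
= 71

|A ∪ B| = 71


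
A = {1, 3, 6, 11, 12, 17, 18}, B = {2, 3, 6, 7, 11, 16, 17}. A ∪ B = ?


A ∪ B = all elements in A or B (or both)
A = {1, 3, 6, 11, 12, 17, 18}
B = {2, 3, 6, 7, 11, 16, 17}
A ∪ B = {1, 2, 3, 6, 7, 11, 12, 16, 17, 18}

A ∪ B = {1, 2, 3, 6, 7, 11, 12, 16, 17, 18}


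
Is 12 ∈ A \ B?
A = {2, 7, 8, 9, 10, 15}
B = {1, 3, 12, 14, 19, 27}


A = {2, 7, 8, 9, 10, 15}, B = {1, 3, 12, 14, 19, 27}
A \ B = elements in A but not in B
A \ B = {2, 7, 8, 9, 10, 15}
Checking if 12 ∈ A \ B
12 is not in A \ B → False

12 ∉ A \ B


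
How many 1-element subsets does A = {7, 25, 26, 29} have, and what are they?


|A| = 4, so A has C(4,1) = 4 subsets of size 1.
Enumerate by choosing 1 elements from A at a time:
{7}, {25}, {26}, {29}

1-element subsets (4 total): {7}, {25}, {26}, {29}


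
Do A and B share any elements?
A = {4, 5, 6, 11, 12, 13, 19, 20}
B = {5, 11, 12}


Disjoint means A ∩ B = ∅.
A ∩ B = {5, 11, 12}
A ∩ B ≠ ∅, so A and B are NOT disjoint.

Yes — A and B share the element(s) of A ∩ B = {5, 11, 12}, so they are not disjoint


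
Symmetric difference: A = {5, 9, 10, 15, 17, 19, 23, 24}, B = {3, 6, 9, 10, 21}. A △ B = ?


A △ B = (A \ B) ∪ (B \ A) = elements in exactly one of A or B
A \ B = {5, 15, 17, 19, 23, 24}
B \ A = {3, 6, 21}
A △ B = {3, 5, 6, 15, 17, 19, 21, 23, 24}

A △ B = {3, 5, 6, 15, 17, 19, 21, 23, 24}


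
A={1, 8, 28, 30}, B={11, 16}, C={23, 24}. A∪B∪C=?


A ∪ B = {1, 8, 11, 16, 28, 30}
(A ∪ B) ∪ C = {1, 8, 11, 16, 23, 24, 28, 30}

A ∪ B ∪ C = {1, 8, 11, 16, 23, 24, 28, 30}


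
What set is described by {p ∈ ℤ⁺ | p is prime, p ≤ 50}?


Checking each candidate:
Condition: primes ≤ 50
Result = {2, 3, 5, 7, 11, 13, 17, 19, 23, 29, 31, 37, 41, 43, 47}

{2, 3, 5, 7, 11, 13, 17, 19, 23, 29, 31, 37, 41, 43, 47}


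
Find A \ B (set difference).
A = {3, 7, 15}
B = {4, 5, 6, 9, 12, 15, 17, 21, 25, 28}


A \ B = elements in A but not in B
A = {3, 7, 15}
B = {4, 5, 6, 9, 12, 15, 17, 21, 25, 28}
Remove from A any elements in B
A \ B = {3, 7}

A \ B = {3, 7}


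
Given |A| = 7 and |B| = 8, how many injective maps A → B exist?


An injection sends each of |A| = 7 inputs to a distinct output in B.
# injections = |B|·(|B|-1)·…·(|B|-|A|+1) = 8! / (8 - 7)!
= 8 × 7 × 6 × 5 × 4 × 3 × 2
= 40320

Number of injections = 40320


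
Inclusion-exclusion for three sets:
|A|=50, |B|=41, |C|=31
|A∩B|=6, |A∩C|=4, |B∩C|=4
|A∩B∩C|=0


|A∪B∪C| = |A|+|B|+|C| - |A∩B|-|A∩C|-|B∩C| + |A∩B∩C|
= 50+41+31 - 6-4-4 + 0
= 122 - 14 + 0
= 108

|A ∪ B ∪ C| = 108


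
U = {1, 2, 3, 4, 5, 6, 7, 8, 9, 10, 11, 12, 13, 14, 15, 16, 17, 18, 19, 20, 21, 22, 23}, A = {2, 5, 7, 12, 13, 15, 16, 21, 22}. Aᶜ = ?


Aᶜ = U \ A = elements in U but not in A
U = {1, 2, 3, 4, 5, 6, 7, 8, 9, 10, 11, 12, 13, 14, 15, 16, 17, 18, 19, 20, 21, 22, 23}
A = {2, 5, 7, 12, 13, 15, 16, 21, 22}
Aᶜ = {1, 3, 4, 6, 8, 9, 10, 11, 14, 17, 18, 19, 20, 23}

Aᶜ = {1, 3, 4, 6, 8, 9, 10, 11, 14, 17, 18, 19, 20, 23}


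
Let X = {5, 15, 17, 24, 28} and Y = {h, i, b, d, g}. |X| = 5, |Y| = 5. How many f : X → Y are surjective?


n = |X| = 5, k = |Y| = 5. Surjections via inclusion-exclusion:
S(n,k) = Σ(-1)^i × C(k,i) × (k-i)^n, i=0 to k
i=0: (-1)^0×C(5,0)×5^5 = 3125
i=1: (-1)^1×C(5,1)×4^5 = -5120
i=2: (-1)^2×C(5,2)×3^5 = 2430
i=3: (-1)^3×C(5,3)×2^5 = -320
i=4: (-1)^4×C(5,4)×1^5 = 5
i=5: (-1)^5×C(5,5)×0^5 = 0
Total = 120

Number of surjections = 120


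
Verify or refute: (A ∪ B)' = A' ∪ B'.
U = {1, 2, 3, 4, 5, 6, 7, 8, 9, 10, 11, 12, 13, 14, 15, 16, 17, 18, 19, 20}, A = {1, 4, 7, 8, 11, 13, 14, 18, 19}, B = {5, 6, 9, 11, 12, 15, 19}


LHS: A ∪ B = {1, 4, 5, 6, 7, 8, 9, 11, 12, 13, 14, 15, 18, 19}
(A ∪ B)' = U \ (A ∪ B) = {2, 3, 10, 16, 17, 20}
A' = {2, 3, 5, 6, 9, 10, 12, 15, 16, 17, 20}, B' = {1, 2, 3, 4, 7, 8, 10, 13, 14, 16, 17, 18, 20}
Claimed RHS: A' ∪ B' = {1, 2, 3, 4, 5, 6, 7, 8, 9, 10, 12, 13, 14, 15, 16, 17, 18, 20}
Identity is INVALID: LHS = {2, 3, 10, 16, 17, 20} but the RHS claimed here equals {1, 2, 3, 4, 5, 6, 7, 8, 9, 10, 12, 13, 14, 15, 16, 17, 18, 20}. The correct form is (A ∪ B)' = A' ∩ B'.

Identity is invalid: (A ∪ B)' = {2, 3, 10, 16, 17, 20} but A' ∪ B' = {1, 2, 3, 4, 5, 6, 7, 8, 9, 10, 12, 13, 14, 15, 16, 17, 18, 20}. The correct De Morgan law is (A ∪ B)' = A' ∩ B'.


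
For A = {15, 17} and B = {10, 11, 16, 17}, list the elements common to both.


A ∩ B = elements in both A and B
A = {15, 17}
B = {10, 11, 16, 17}
A ∩ B = {17}

A ∩ B = {17}


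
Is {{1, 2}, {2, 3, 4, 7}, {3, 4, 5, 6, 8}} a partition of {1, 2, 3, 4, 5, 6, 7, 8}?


A partition requires: (1) non-empty parts, (2) pairwise disjoint, (3) union = U
Parts: {1, 2}, {2, 3, 4, 7}, {3, 4, 5, 6, 8}
Union of parts: {1, 2, 3, 4, 5, 6, 7, 8}
U = {1, 2, 3, 4, 5, 6, 7, 8}
All non-empty? True
Pairwise disjoint? False
Covers U? True

No, not a valid partition


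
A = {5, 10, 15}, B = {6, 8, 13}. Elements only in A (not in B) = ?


A = {5, 10, 15}
B = {6, 8, 13}
Region: only in A (not in B)
Elements: {5, 10, 15}

Elements only in A (not in B): {5, 10, 15}


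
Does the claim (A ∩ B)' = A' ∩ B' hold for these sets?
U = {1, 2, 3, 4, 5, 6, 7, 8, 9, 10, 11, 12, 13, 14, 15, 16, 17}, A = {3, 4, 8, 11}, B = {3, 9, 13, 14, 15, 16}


LHS: A ∩ B = {3}
(A ∩ B)' = U \ (A ∩ B) = {1, 2, 4, 5, 6, 7, 8, 9, 10, 11, 12, 13, 14, 15, 16, 17}
A' = {1, 2, 5, 6, 7, 9, 10, 12, 13, 14, 15, 16, 17}, B' = {1, 2, 4, 5, 6, 7, 8, 10, 11, 12, 17}
Claimed RHS: A' ∩ B' = {1, 2, 5, 6, 7, 10, 12, 17}
Identity is INVALID: LHS = {1, 2, 4, 5, 6, 7, 8, 9, 10, 11, 12, 13, 14, 15, 16, 17} but the RHS claimed here equals {1, 2, 5, 6, 7, 10, 12, 17}. The correct form is (A ∩ B)' = A' ∪ B'.

Identity is invalid: (A ∩ B)' = {1, 2, 4, 5, 6, 7, 8, 9, 10, 11, 12, 13, 14, 15, 16, 17} but A' ∩ B' = {1, 2, 5, 6, 7, 10, 12, 17}. The correct De Morgan law is (A ∩ B)' = A' ∪ B'.


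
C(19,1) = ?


C(n,k) = n! / (k!(n-k)!)
C(19,1) = 19! / (1!18!)
= 19

C(19,1) = 19


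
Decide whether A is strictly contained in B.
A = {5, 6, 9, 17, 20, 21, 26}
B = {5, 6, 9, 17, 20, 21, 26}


A ⊂ B requires: A ⊆ B AND A ≠ B.
A ⊆ B? Yes
A = B? Yes
A = B, so A is not a PROPER subset.

No, A is not a proper subset of B


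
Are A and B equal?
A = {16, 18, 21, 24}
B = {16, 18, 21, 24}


Two sets are equal iff they have exactly the same elements.
A = {16, 18, 21, 24}
B = {16, 18, 21, 24}
Same elements → A = B

Yes, A = B


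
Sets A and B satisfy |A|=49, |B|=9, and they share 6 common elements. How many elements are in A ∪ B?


|A ∪ B| = |A| + |B| - |A ∩ B|
= 49 + 9 - 6
= 52

|A ∪ B| = 52


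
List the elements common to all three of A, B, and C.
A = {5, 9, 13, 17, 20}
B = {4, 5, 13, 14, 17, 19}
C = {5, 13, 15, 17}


A ∩ B = {5, 13, 17}
(A ∩ B) ∩ C = {5, 13, 17}

A ∩ B ∩ C = {5, 13, 17}


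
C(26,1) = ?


C(n,k) = n! / (k!(n-k)!)
C(26,1) = 26! / (1!25!)
= 26

C(26,1) = 26


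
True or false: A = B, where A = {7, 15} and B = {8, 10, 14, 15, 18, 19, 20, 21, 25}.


Two sets are equal iff they have exactly the same elements.
A = {7, 15}
B = {8, 10, 14, 15, 18, 19, 20, 21, 25}
Differences: {7, 8, 10, 14, 18, 19, 20, 21, 25}
A ≠ B

No, A ≠ B


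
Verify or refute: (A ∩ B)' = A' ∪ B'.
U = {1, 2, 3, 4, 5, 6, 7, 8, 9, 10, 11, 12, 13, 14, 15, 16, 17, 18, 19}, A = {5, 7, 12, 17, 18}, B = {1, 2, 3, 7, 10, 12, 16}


LHS: A ∩ B = {7, 12}
(A ∩ B)' = U \ (A ∩ B) = {1, 2, 3, 4, 5, 6, 8, 9, 10, 11, 13, 14, 15, 16, 17, 18, 19}
A' = {1, 2, 3, 4, 6, 8, 9, 10, 11, 13, 14, 15, 16, 19}, B' = {4, 5, 6, 8, 9, 11, 13, 14, 15, 17, 18, 19}
Claimed RHS: A' ∪ B' = {1, 2, 3, 4, 5, 6, 8, 9, 10, 11, 13, 14, 15, 16, 17, 18, 19}
Identity is VALID: LHS = RHS = {1, 2, 3, 4, 5, 6, 8, 9, 10, 11, 13, 14, 15, 16, 17, 18, 19} ✓

Identity is valid. (A ∩ B)' = A' ∪ B' = {1, 2, 3, 4, 5, 6, 8, 9, 10, 11, 13, 14, 15, 16, 17, 18, 19}


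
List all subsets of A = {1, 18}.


|A| = 2, so |P(A)| = 2^2 = 4
Enumerate subsets by cardinality (0 to 2):
∅, {1}, {18}, {1, 18}

P(A) has 4 subsets: ∅, {1}, {18}, {1, 18}


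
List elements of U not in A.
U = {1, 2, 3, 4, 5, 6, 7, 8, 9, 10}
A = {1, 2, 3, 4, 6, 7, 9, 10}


Aᶜ = U \ A = elements in U but not in A
U = {1, 2, 3, 4, 5, 6, 7, 8, 9, 10}
A = {1, 2, 3, 4, 6, 7, 9, 10}
Aᶜ = {5, 8}

Aᶜ = {5, 8}


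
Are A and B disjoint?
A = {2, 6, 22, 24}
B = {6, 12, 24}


Disjoint means A ∩ B = ∅.
A ∩ B = {6, 24}
A ∩ B ≠ ∅, so A and B are NOT disjoint.

No, A and B are not disjoint (A ∩ B = {6, 24})


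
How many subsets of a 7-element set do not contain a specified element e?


Subsets of A avoiding e are subsets of A \ {e}, which has 6 elements.
Count = 2^(n-1) = 2^6
= 64

Number of subsets avoiding e = 64


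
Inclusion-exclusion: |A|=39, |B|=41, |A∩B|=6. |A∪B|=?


|A ∪ B| = |A| + |B| - |A ∩ B|
= 39 + 41 - 6
= 74

|A ∪ B| = 74


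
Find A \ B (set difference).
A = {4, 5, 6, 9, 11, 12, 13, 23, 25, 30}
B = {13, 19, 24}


A \ B = elements in A but not in B
A = {4, 5, 6, 9, 11, 12, 13, 23, 25, 30}
B = {13, 19, 24}
Remove from A any elements in B
A \ B = {4, 5, 6, 9, 11, 12, 23, 25, 30}

A \ B = {4, 5, 6, 9, 11, 12, 23, 25, 30}


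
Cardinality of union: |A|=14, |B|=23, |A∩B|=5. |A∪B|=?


|A ∪ B| = |A| + |B| - |A ∩ B|
= 14 + 23 - 5
= 32

|A ∪ B| = 32


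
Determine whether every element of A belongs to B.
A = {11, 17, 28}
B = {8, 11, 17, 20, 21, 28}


A ⊆ B means every element of A is in B.
All elements of A are in B.
So A ⊆ B.

Yes, A ⊆ B


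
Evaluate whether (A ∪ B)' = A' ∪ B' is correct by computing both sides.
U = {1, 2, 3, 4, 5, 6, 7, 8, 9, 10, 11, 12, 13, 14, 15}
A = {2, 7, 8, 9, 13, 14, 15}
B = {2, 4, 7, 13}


LHS: A ∪ B = {2, 4, 7, 8, 9, 13, 14, 15}
(A ∪ B)' = U \ (A ∪ B) = {1, 3, 5, 6, 10, 11, 12}
A' = {1, 3, 4, 5, 6, 10, 11, 12}, B' = {1, 3, 5, 6, 8, 9, 10, 11, 12, 14, 15}
Claimed RHS: A' ∪ B' = {1, 3, 4, 5, 6, 8, 9, 10, 11, 12, 14, 15}
Identity is INVALID: LHS = {1, 3, 5, 6, 10, 11, 12} but the RHS claimed here equals {1, 3, 4, 5, 6, 8, 9, 10, 11, 12, 14, 15}. The correct form is (A ∪ B)' = A' ∩ B'.

Identity is invalid: (A ∪ B)' = {1, 3, 5, 6, 10, 11, 12} but A' ∪ B' = {1, 3, 4, 5, 6, 8, 9, 10, 11, 12, 14, 15}. The correct De Morgan law is (A ∪ B)' = A' ∩ B'.


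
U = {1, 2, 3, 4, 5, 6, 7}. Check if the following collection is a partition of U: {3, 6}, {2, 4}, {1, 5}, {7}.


A partition requires: (1) non-empty parts, (2) pairwise disjoint, (3) union = U
Parts: {3, 6}, {2, 4}, {1, 5}, {7}
Union of parts: {1, 2, 3, 4, 5, 6, 7}
U = {1, 2, 3, 4, 5, 6, 7}
All non-empty? True
Pairwise disjoint? True
Covers U? True

Yes, valid partition


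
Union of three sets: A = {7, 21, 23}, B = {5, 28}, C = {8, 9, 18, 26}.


A ∪ B = {5, 7, 21, 23, 28}
(A ∪ B) ∪ C = {5, 7, 8, 9, 18, 21, 23, 26, 28}

A ∪ B ∪ C = {5, 7, 8, 9, 18, 21, 23, 26, 28}


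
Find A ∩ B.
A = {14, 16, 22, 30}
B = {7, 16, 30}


A ∩ B = elements in both A and B
A = {14, 16, 22, 30}
B = {7, 16, 30}
A ∩ B = {16, 30}

A ∩ B = {16, 30}


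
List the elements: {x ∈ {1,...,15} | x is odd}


Checking each candidate:
Condition: odd numbers in {1,...,15}
Result = {1, 3, 5, 7, 9, 11, 13, 15}

{1, 3, 5, 7, 9, 11, 13, 15}


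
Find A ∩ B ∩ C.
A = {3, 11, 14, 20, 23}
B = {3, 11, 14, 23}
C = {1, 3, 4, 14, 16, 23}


A ∩ B = {3, 11, 14, 23}
(A ∩ B) ∩ C = {3, 14, 23}

A ∩ B ∩ C = {3, 14, 23}


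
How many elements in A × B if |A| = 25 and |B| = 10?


|A × B| = |A| × |B|
= 25 × 10
= 250

|A × B| = 250


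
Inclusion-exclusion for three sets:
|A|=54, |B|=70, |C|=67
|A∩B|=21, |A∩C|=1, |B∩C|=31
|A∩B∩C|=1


|A∪B∪C| = |A|+|B|+|C| - |A∩B|-|A∩C|-|B∩C| + |A∩B∩C|
= 54+70+67 - 21-1-31 + 1
= 191 - 53 + 1
= 139

|A ∪ B ∪ C| = 139


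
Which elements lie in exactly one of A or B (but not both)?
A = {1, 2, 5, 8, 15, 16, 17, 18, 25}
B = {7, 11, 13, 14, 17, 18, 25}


A △ B = (A \ B) ∪ (B \ A) = elements in exactly one of A or B
A \ B = {1, 2, 5, 8, 15, 16}
B \ A = {7, 11, 13, 14}
A △ B = {1, 2, 5, 7, 8, 11, 13, 14, 15, 16}

A △ B = {1, 2, 5, 7, 8, 11, 13, 14, 15, 16}


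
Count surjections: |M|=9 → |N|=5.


n = |M| = 9, k = |N| = 5. Surjections via inclusion-exclusion:
S(n,k) = Σ(-1)^i × C(k,i) × (k-i)^n, i=0 to k
i=0: (-1)^0×C(5,0)×5^9 = 1953125
i=1: (-1)^1×C(5,1)×4^9 = -1310720
i=2: (-1)^2×C(5,2)×3^9 = 196830
i=3: (-1)^3×C(5,3)×2^9 = -5120
i=4: (-1)^4×C(5,4)×1^9 = 5
i=5: (-1)^5×C(5,5)×0^9 = 0
Total = 834120

Number of surjections = 834120


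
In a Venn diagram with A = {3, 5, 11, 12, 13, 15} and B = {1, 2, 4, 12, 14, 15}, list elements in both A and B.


A = {3, 5, 11, 12, 13, 15}
B = {1, 2, 4, 12, 14, 15}
Region: in both A and B
Elements: {12, 15}

Elements in both A and B: {12, 15}


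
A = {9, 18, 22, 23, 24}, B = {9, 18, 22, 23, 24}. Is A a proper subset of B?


A ⊂ B requires: A ⊆ B AND A ≠ B.
A ⊆ B? Yes
A = B? Yes
A = B, so A is not a PROPER subset.

No, A is not a proper subset of B


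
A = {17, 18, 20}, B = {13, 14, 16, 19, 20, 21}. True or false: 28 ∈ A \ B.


A = {17, 18, 20}, B = {13, 14, 16, 19, 20, 21}
A \ B = elements in A but not in B
A \ B = {17, 18}
Checking if 28 ∈ A \ B
28 is not in A \ B → False

28 ∉ A \ B


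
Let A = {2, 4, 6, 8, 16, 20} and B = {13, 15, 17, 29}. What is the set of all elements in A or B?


A ∪ B = all elements in A or B (or both)
A = {2, 4, 6, 8, 16, 20}
B = {13, 15, 17, 29}
A ∪ B = {2, 4, 6, 8, 13, 15, 16, 17, 20, 29}

A ∪ B = {2, 4, 6, 8, 13, 15, 16, 17, 20, 29}


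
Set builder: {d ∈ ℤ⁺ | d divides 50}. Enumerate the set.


Checking each candidate:
Condition: positive divisors of 50
Result = {1, 2, 5, 10, 25, 50}

{1, 2, 5, 10, 25, 50}


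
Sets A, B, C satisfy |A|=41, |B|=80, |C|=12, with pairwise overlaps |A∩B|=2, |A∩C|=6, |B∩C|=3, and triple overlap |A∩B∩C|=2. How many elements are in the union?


|A∪B∪C| = |A|+|B|+|C| - |A∩B|-|A∩C|-|B∩C| + |A∩B∩C|
= 41+80+12 - 2-6-3 + 2
= 133 - 11 + 2
= 124

|A ∪ B ∪ C| = 124


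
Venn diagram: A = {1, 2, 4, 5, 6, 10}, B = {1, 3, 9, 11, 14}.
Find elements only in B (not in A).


A = {1, 2, 4, 5, 6, 10}
B = {1, 3, 9, 11, 14}
Region: only in B (not in A)
Elements: {3, 9, 11, 14}

Elements only in B (not in A): {3, 9, 11, 14}


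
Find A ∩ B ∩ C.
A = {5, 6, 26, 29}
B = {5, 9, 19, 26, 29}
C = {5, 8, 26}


A ∩ B = {5, 26, 29}
(A ∩ B) ∩ C = {5, 26}

A ∩ B ∩ C = {5, 26}


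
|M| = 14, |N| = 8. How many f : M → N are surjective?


n = |M| = 14, k = |N| = 8. Surjections via inclusion-exclusion:
S(n,k) = Σ(-1)^i × C(k,i) × (k-i)^n, i=0 to k
i=0: (-1)^0×C(8,0)×8^14 = 4398046511104
i=1: (-1)^1×C(8,1)×7^14 = -5425784582792
i=2: (-1)^2×C(8,2)×6^14 = 2194196594688
i=3: (-1)^3×C(8,3)×5^14 = -341796875000
i=4: (-1)^4×C(8,4)×4^14 = 18790481920
i=5: (-1)^5×C(8,5)×3^14 = -267846264
i=6: (-1)^6×C(8,6)×2^14 = 458752
i=7: (-1)^7×C(8,7)×1^14 = -8
i=8: (-1)^8×C(8,8)×0^14 = 0
Total = 843184742400

Number of surjections = 843184742400


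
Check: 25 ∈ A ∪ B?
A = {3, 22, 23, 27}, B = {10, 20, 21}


A = {3, 22, 23, 27}, B = {10, 20, 21}
A ∪ B = all elements in A or B
A ∪ B = {3, 10, 20, 21, 22, 23, 27}
Checking if 25 ∈ A ∪ B
25 is not in A ∪ B → False

25 ∉ A ∪ B


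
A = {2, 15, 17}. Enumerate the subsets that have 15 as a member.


A subset of A contains 15 iff the remaining 2 elements form any subset of A \ {15}.
Count: 2^(n-1) = 2^2 = 4
Subsets containing 15: {15}, {2, 15}, {15, 17}, {2, 15, 17}

Subsets containing 15 (4 total): {15}, {2, 15}, {15, 17}, {2, 15, 17}


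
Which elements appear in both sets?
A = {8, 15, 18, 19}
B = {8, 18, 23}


A ∩ B = elements in both A and B
A = {8, 15, 18, 19}
B = {8, 18, 23}
A ∩ B = {8, 18}

A ∩ B = {8, 18}


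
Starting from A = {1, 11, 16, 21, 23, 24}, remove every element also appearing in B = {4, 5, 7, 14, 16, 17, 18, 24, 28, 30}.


A \ B = elements in A but not in B
A = {1, 11, 16, 21, 23, 24}
B = {4, 5, 7, 14, 16, 17, 18, 24, 28, 30}
Remove from A any elements in B
A \ B = {1, 11, 21, 23}

A \ B = {1, 11, 21, 23}


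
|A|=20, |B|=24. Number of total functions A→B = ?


Each of |A| = 20 inputs maps to any of |B| = 24 outputs.
# functions = |B|^|A| = 24^20
= 4019988717840603673710821376

Number of functions = 4019988717840603673710821376


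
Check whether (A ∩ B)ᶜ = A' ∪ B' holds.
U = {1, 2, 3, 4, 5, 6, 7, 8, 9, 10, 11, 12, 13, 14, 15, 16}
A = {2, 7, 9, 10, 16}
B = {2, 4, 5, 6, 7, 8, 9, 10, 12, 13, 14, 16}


LHS: A ∩ B = {2, 7, 9, 10, 16}
(A ∩ B)' = U \ (A ∩ B) = {1, 3, 4, 5, 6, 8, 11, 12, 13, 14, 15}
A' = {1, 3, 4, 5, 6, 8, 11, 12, 13, 14, 15}, B' = {1, 3, 11, 15}
Claimed RHS: A' ∪ B' = {1, 3, 4, 5, 6, 8, 11, 12, 13, 14, 15}
Identity is VALID: LHS = RHS = {1, 3, 4, 5, 6, 8, 11, 12, 13, 14, 15} ✓

Identity is valid. (A ∩ B)' = A' ∪ B' = {1, 3, 4, 5, 6, 8, 11, 12, 13, 14, 15}


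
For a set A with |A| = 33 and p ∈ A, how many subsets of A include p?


Subsets of A containing p correspond to subsets of A \ {p}, which has 32 elements.
Count = 2^(n-1) = 2^32
= 4294967296

Number of subsets containing p = 4294967296


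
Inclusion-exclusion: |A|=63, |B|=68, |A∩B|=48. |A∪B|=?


|A ∪ B| = |A| + |B| - |A ∩ B|
= 63 + 68 - 48
= 83

|A ∪ B| = 83


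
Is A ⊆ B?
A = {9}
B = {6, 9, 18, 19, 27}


A ⊆ B means every element of A is in B.
All elements of A are in B.
So A ⊆ B.

Yes, A ⊆ B


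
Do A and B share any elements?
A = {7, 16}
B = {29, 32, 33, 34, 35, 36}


Disjoint means A ∩ B = ∅.
A ∩ B = ∅
A ∩ B = ∅, so A and B are disjoint.

No — A and B share no elements (A ∩ B = ∅), so they are disjoint


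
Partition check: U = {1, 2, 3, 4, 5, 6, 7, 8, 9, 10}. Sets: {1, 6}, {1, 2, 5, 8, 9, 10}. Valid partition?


A partition requires: (1) non-empty parts, (2) pairwise disjoint, (3) union = U
Parts: {1, 6}, {1, 2, 5, 8, 9, 10}
Union of parts: {1, 2, 5, 6, 8, 9, 10}
U = {1, 2, 3, 4, 5, 6, 7, 8, 9, 10}
All non-empty? True
Pairwise disjoint? False
Covers U? False

No, not a valid partition


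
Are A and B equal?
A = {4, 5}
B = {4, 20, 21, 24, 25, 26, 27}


Two sets are equal iff they have exactly the same elements.
A = {4, 5}
B = {4, 20, 21, 24, 25, 26, 27}
Differences: {5, 20, 21, 24, 25, 26, 27}
A ≠ B

No, A ≠ B


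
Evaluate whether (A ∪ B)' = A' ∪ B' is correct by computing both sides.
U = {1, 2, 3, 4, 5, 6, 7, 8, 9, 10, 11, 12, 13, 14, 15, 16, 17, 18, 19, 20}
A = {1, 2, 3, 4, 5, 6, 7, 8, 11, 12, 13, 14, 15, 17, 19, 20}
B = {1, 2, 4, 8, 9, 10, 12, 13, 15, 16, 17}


LHS: A ∪ B = {1, 2, 3, 4, 5, 6, 7, 8, 9, 10, 11, 12, 13, 14, 15, 16, 17, 19, 20}
(A ∪ B)' = U \ (A ∪ B) = {18}
A' = {9, 10, 16, 18}, B' = {3, 5, 6, 7, 11, 14, 18, 19, 20}
Claimed RHS: A' ∪ B' = {3, 5, 6, 7, 9, 10, 11, 14, 16, 18, 19, 20}
Identity is INVALID: LHS = {18} but the RHS claimed here equals {3, 5, 6, 7, 9, 10, 11, 14, 16, 18, 19, 20}. The correct form is (A ∪ B)' = A' ∩ B'.

Identity is invalid: (A ∪ B)' = {18} but A' ∪ B' = {3, 5, 6, 7, 9, 10, 11, 14, 16, 18, 19, 20}. The correct De Morgan law is (A ∪ B)' = A' ∩ B'.


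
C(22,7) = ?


C(n,k) = n! / (k!(n-k)!)
C(22,7) = 22! / (7!15!)
= 170544

C(22,7) = 170544


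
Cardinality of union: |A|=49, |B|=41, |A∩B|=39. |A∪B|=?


|A ∪ B| = |A| + |B| - |A ∩ B|
= 49 + 41 - 39
= 51

|A ∪ B| = 51


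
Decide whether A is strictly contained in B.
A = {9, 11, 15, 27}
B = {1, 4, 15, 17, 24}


A ⊂ B requires: A ⊆ B AND A ≠ B.
A ⊆ B? No
A ⊄ B, so A is not a proper subset.

No, A is not a proper subset of B


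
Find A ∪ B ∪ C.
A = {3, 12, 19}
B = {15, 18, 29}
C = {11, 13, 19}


A ∪ B = {3, 12, 15, 18, 19, 29}
(A ∪ B) ∪ C = {3, 11, 12, 13, 15, 18, 19, 29}

A ∪ B ∪ C = {3, 11, 12, 13, 15, 18, 19, 29}


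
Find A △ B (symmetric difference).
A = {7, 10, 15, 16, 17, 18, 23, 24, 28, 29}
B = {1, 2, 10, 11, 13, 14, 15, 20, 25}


A △ B = (A \ B) ∪ (B \ A) = elements in exactly one of A or B
A \ B = {7, 16, 17, 18, 23, 24, 28, 29}
B \ A = {1, 2, 11, 13, 14, 20, 25}
A △ B = {1, 2, 7, 11, 13, 14, 16, 17, 18, 20, 23, 24, 25, 28, 29}

A △ B = {1, 2, 7, 11, 13, 14, 16, 17, 18, 20, 23, 24, 25, 28, 29}


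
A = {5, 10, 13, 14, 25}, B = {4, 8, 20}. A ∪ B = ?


A ∪ B = all elements in A or B (or both)
A = {5, 10, 13, 14, 25}
B = {4, 8, 20}
A ∪ B = {4, 5, 8, 10, 13, 14, 20, 25}

A ∪ B = {4, 5, 8, 10, 13, 14, 20, 25}


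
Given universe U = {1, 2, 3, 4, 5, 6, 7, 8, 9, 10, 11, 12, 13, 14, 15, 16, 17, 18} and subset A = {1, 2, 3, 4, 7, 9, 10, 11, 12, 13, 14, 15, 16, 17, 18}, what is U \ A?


Aᶜ = U \ A = elements in U but not in A
U = {1, 2, 3, 4, 5, 6, 7, 8, 9, 10, 11, 12, 13, 14, 15, 16, 17, 18}
A = {1, 2, 3, 4, 7, 9, 10, 11, 12, 13, 14, 15, 16, 17, 18}
Aᶜ = {5, 6, 8}

Aᶜ = {5, 6, 8}


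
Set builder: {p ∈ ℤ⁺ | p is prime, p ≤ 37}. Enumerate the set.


Checking each candidate:
Condition: primes ≤ 37
Result = {2, 3, 5, 7, 11, 13, 17, 19, 23, 29, 31, 37}

{2, 3, 5, 7, 11, 13, 17, 19, 23, 29, 31, 37}


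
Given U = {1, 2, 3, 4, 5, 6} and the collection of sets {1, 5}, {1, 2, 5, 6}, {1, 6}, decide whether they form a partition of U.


A partition requires: (1) non-empty parts, (2) pairwise disjoint, (3) union = U
Parts: {1, 5}, {1, 2, 5, 6}, {1, 6}
Union of parts: {1, 2, 5, 6}
U = {1, 2, 3, 4, 5, 6}
All non-empty? True
Pairwise disjoint? False
Covers U? False

No, not a valid partition


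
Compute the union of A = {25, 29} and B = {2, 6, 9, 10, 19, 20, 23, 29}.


A ∪ B = all elements in A or B (or both)
A = {25, 29}
B = {2, 6, 9, 10, 19, 20, 23, 29}
A ∪ B = {2, 6, 9, 10, 19, 20, 23, 25, 29}

A ∪ B = {2, 6, 9, 10, 19, 20, 23, 25, 29}


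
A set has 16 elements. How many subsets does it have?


Number of subsets = 2^n
= 2^16
= 65536

|P(A)| = 65536


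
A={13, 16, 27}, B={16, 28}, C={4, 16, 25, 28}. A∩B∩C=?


A ∩ B = {16}
(A ∩ B) ∩ C = {16}

A ∩ B ∩ C = {16}


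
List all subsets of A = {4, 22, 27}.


|A| = 3, so |P(A)| = 2^3 = 8
Enumerate subsets by cardinality (0 to 3):
∅, {4}, {22}, {27}, {4, 22}, {4, 27}, {22, 27}, {4, 22, 27}

P(A) has 8 subsets: ∅, {4}, {22}, {27}, {4, 22}, {4, 27}, {22, 27}, {4, 22, 27}


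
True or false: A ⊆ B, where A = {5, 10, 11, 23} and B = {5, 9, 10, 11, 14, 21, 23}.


A ⊆ B means every element of A is in B.
All elements of A are in B.
So A ⊆ B.

Yes, A ⊆ B


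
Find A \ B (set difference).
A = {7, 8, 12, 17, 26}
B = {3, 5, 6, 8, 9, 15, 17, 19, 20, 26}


A \ B = elements in A but not in B
A = {7, 8, 12, 17, 26}
B = {3, 5, 6, 8, 9, 15, 17, 19, 20, 26}
Remove from A any elements in B
A \ B = {7, 12}

A \ B = {7, 12}


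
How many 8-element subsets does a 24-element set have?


C(n,k) = n! / (k!(n-k)!)
C(24,8) = 24! / (8!16!)
= 735471

C(24,8) = 735471


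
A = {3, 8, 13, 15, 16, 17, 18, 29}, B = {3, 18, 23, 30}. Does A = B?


Two sets are equal iff they have exactly the same elements.
A = {3, 8, 13, 15, 16, 17, 18, 29}
B = {3, 18, 23, 30}
Differences: {8, 13, 15, 16, 17, 23, 29, 30}
A ≠ B

No, A ≠ B


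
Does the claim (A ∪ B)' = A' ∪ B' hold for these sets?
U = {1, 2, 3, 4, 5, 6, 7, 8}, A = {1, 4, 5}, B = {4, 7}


LHS: A ∪ B = {1, 4, 5, 7}
(A ∪ B)' = U \ (A ∪ B) = {2, 3, 6, 8}
A' = {2, 3, 6, 7, 8}, B' = {1, 2, 3, 5, 6, 8}
Claimed RHS: A' ∪ B' = {1, 2, 3, 5, 6, 7, 8}
Identity is INVALID: LHS = {2, 3, 6, 8} but the RHS claimed here equals {1, 2, 3, 5, 6, 7, 8}. The correct form is (A ∪ B)' = A' ∩ B'.

Identity is invalid: (A ∪ B)' = {2, 3, 6, 8} but A' ∪ B' = {1, 2, 3, 5, 6, 7, 8}. The correct De Morgan law is (A ∪ B)' = A' ∩ B'.


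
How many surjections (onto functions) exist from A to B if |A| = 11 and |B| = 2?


n = |A| = 11, k = |B| = 2. Surjections via inclusion-exclusion:
S(n,k) = Σ(-1)^i × C(k,i) × (k-i)^n, i=0 to k
i=0: (-1)^0×C(2,0)×2^11 = 2048
i=1: (-1)^1×C(2,1)×1^11 = -2
i=2: (-1)^2×C(2,2)×0^11 = 0
Total = 2046

Number of surjections = 2046


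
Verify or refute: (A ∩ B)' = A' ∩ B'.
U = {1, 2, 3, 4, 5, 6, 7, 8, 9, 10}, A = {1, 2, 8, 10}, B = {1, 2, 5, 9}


LHS: A ∩ B = {1, 2}
(A ∩ B)' = U \ (A ∩ B) = {3, 4, 5, 6, 7, 8, 9, 10}
A' = {3, 4, 5, 6, 7, 9}, B' = {3, 4, 6, 7, 8, 10}
Claimed RHS: A' ∩ B' = {3, 4, 6, 7}
Identity is INVALID: LHS = {3, 4, 5, 6, 7, 8, 9, 10} but the RHS claimed here equals {3, 4, 6, 7}. The correct form is (A ∩ B)' = A' ∪ B'.

Identity is invalid: (A ∩ B)' = {3, 4, 5, 6, 7, 8, 9, 10} but A' ∩ B' = {3, 4, 6, 7}. The correct De Morgan law is (A ∩ B)' = A' ∪ B'.
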